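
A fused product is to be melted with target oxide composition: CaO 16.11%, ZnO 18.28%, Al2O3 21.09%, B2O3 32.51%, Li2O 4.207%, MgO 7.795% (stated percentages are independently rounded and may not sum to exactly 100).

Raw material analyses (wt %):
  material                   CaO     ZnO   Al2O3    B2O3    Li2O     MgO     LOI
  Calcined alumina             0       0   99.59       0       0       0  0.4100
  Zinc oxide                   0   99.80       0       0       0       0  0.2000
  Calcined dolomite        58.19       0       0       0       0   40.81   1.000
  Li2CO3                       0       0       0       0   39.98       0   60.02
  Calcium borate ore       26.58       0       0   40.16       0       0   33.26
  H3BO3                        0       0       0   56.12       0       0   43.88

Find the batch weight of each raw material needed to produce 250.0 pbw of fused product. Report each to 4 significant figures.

Batch per 250.0 pbw fused product:
  Calcined alumina: 52.94 pbw
  Zinc oxide: 45.79 pbw
  Calcined dolomite: 47.75 pbw
  Li2CO3: 26.31 pbw
  Calcium borate ore: 46.98 pbw
  H3BO3: 111.2 pbw
Total batch = 331.0 pbw; LOI loss = 81.00 pbw; yield = 75.53%

Every computation keeps full precision end to end — in-progress results are printed rounded to four significant digits across the worked steps; exactly one rounding goes into every reported value — all derived quantities, which include net glass mass, the yield, the totals, ignition loss, the six compositions, are computed in exact precision, as quoted within the problem or the answer, using the weight values on 250.0 pbw of glass.
Oxide-by-oxide targets in 250.0 pbw fused product:
  CaO: 16.11% × 250.0 = 40.28 pbw
  ZnO: 18.28% × 250.0 = 45.70 pbw
  Al2O3: 21.09% × 250.0 = 52.72 pbw
  B2O3: 32.51% × 250.0 = 81.27 pbw
  Li2O: 4.207% × 250.0 = 10.52 pbw
  MgO: 7.795% × 250.0 = 19.49 pbw
Per-oxide balance check applying the batch weights above, at the basis given (summed amounts equal target values given rounding of the digits):
  CaO: 47.75·0.5819 + 46.98·0.2658 = 40.27 pbw (target 40.28 pbw)
  ZnO: 45.79·0.9980 = 45.70 pbw (target 45.70 pbw)
  Al2O3: 52.94·0.9959 = 52.72 pbw (target 52.72 pbw)
  B2O3: 46.98·0.4016 + 111.2·0.5612 = 81.27 pbw (target 81.27 pbw)
  Li2O: 26.31·0.3998 = 10.52 pbw (target 10.52 pbw)
  MgO: 47.75·0.4081 = 19.49 pbw (target 19.49 pbw)
Auditing the glass mass value: net batch after ignition = 250.0 pbw (oxide target masses add up to 250.0 pbw; against the stated basis, 250.0 pbw — differing by rounding only).
Summing the batch: Σ batch = 331.0 pbw; LOI removed, Σ of batch·LOI: 81.00 pbw; the yield ratio, glass ÷ batch: 75.53%.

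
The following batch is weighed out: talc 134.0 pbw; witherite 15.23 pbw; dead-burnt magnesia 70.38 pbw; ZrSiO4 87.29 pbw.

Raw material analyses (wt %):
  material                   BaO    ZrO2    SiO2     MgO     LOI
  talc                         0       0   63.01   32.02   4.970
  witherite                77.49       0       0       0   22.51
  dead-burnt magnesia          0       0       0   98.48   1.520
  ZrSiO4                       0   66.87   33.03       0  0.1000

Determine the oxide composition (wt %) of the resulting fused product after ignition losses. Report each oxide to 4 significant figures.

Glass mass = 295.7 pbw (batch 306.9 − LOI 11.25).
Composition: BaO 3.992%, ZrO2 19.74%, SiO2 38.31%, MgO 37.96%

Mid-chain values appear with 4-significant-figure rounding when written out. All internal work carries full precision throughout; every reported number is rounded a single time; derived quantities, which include the yield, the four compositions, totals, ignition loss, net glass mass, are computed at full float precision, precisely as stated by the question or the answer, from the batch weights per 295.7 pbw of glass.
Per-oxide mass from batch:
  BaO: 15.23·0.7749 = 11.80 pbw
  ZrO2: 87.29·0.6687 = 58.37 pbw
  SiO2: 134.0·0.6301 + 87.29·0.3303 = 113.3 pbw
  MgO: 134.0·0.3202 + 70.38·0.9848 = 112.2 pbw
LOI: 134.0·0.04970 + 15.23·0.2251 + 70.38·0.01520 + 87.29·0.001000 = 11.25 pbw
Net of LOI, the glass mass = 306.9 − 11.25 = 295.7 pbw (= the summed oxide contributions)
oxide / glass × 100 gives the wt %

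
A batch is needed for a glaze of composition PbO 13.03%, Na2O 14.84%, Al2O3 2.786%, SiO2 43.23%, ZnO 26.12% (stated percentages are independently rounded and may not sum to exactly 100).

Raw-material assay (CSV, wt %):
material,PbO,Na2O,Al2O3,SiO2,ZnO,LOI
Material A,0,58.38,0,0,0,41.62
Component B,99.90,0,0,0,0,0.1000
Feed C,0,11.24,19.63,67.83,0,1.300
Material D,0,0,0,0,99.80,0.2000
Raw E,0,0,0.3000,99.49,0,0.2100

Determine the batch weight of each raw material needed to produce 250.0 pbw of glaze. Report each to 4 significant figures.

Full float precision is maintained at all times. Intermediates appear rounded to 4 significant figures on the page — exactly one rounding goes into each reported number. The derived quantities, including net glass mass, LOI, yield, the totals, the five compositions, are rebuilt using the weight values per 250.0 pbw of glass at full precision, precisely as stated by the question or the answer.
Oxide mass targets, per 250.0 pbw glaze:
  PbO: 13.03% × 250.0 = 32.58 pbw
  Na2O: 14.84% × 250.0 = 37.10 pbw
  Al2O3: 2.786% × 250.0 = 6.965 pbw
  SiO2: 43.23% × 250.0 = 108.1 pbw
  ZnO: 26.12% × 250.0 = 65.30 pbw
Mass-balance tally per oxide with the batch weights as given, per the basis as stated (summed amounts equal target values exact up to rounding of places):
  PbO: 32.61·0.9990 = 32.58 pbw (target 32.58 pbw)
  Na2O: 56.97·0.5838 + 34.18·0.1124 = 37.10 pbw (target 37.10 pbw)
  Al2O3: 34.18·0.1963 + 85.33·0.003000 = 6.966 pbw (target 6.965 pbw)
  SiO2: 34.18·0.6783 + 85.33·0.9949 = 108.1 pbw (target 108.1 pbw)
  ZnO: 65.43·0.9980 = 65.30 pbw (target 65.30 pbw)
Consistency of the glass mass: the batch minus its LOI: 250.0 pbw (the Σ of target masses is 250.0 pbw; with the basis standing at 250.0 pbw — differing by rounding only).
Batch grand total — Σ batch = 274.5 pbw; LOI removed, Σ of batch·LOI: 24.50 pbw; glass ÷ batch gives a yield of 91.08%.

Batch per 250.0 pbw glaze:
  Material A: 56.97 pbw
  Component B: 32.61 pbw
  Feed C: 34.18 pbw
  Material D: 65.43 pbw
  Raw E: 85.33 pbw
Total batch = 274.5 pbw; LOI loss = 24.50 pbw; yield = 91.08%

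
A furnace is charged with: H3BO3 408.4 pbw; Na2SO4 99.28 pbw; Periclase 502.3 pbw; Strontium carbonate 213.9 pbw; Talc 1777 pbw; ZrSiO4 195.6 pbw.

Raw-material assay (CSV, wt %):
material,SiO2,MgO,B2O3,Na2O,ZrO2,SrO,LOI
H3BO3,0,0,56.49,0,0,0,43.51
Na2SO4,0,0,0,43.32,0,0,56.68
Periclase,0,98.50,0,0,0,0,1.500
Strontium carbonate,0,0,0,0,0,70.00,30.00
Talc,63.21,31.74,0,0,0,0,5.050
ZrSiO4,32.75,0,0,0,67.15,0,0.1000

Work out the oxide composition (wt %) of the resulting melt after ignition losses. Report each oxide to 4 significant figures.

Each numeric step keeps full float precision from first step to last — mid-chain values are printed (rounded to 4 significant digits) within the worked lines; a single rounding completes every reported figure — derived quantities (the totals, the yield, ignition loss, six oxide percentages, glass mass) are computed from the weighed amounts on 2801 pbw of glass in full float precision, precisely as stated by either problem or answer.
Oxide masses out of the charge:
  SiO2: 1777·0.6321 + 195.6·0.3275 = 1187 pbw
  MgO: 502.3·0.9850 + 1777·0.3174 = 1059 pbw
  B2O3: 408.4·0.5649 = 230.7 pbw
  Na2O: 99.28·0.4332 = 43.01 pbw
  ZrO2: 195.6·0.6715 = 131.3 pbw
  SrO: 213.9·0.7000 = 149.7 pbw
LOI: 408.4·0.4351 + 99.28·0.5668 + 502.3·0.01500 + 213.9·0.3000 + 1777·0.05050 + 195.6·0.001000 = 395.6 pbw
batch − LOI leaves glass = 3196 − 395.6 = 2801 pbw (equal to the oxide-mass sum)
percent share: oxide ÷ glass, ×100

Glass mass = 2801 pbw (batch 3196 − LOI 395.6).
Composition: SiO2 42.39%, MgO 37.80%, B2O3 8.237%, Na2O 1.536%, ZrO2 4.689%, SrO 5.346%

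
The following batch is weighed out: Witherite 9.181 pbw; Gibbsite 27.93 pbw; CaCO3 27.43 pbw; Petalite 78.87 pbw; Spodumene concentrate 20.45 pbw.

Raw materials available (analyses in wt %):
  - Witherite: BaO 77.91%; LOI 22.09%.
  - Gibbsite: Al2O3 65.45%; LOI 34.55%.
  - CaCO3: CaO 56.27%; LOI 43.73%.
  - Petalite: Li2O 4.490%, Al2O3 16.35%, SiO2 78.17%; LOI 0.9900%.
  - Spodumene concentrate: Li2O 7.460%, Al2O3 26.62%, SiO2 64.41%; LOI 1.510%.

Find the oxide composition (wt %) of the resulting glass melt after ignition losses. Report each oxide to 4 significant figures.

Working values are displayed, with 4-significant-digit rounding, within the worked lines. All arithmetic carries full precision through the solve. Each reported number is rounded once only — derived quantities, which include the yield, five oxide percentages, totals, glass mass, ignition loss, are re-derived at exact precision, exactly as shown in the question or the answer, using the weight values on 139.1 pbw of glass.
Delivered oxide masses:
  BaO: 9.181·0.7791 = 7.153 pbw
  Li2O: 78.87·0.04490 + 20.45·0.07460 = 5.067 pbw
  Al2O3: 27.93·0.6545 + 78.87·0.1635 + 20.45·0.2662 = 36.62 pbw
  SiO2: 78.87·0.7817 + 20.45·0.6441 = 74.82 pbw
  CaO: 27.43·0.5627 = 15.43 pbw
LOI: 9.181·0.2209 + 27.93·0.3455 + 27.43·0.4373 + 78.87·0.009900 + 20.45·0.01510 = 24.76 pbw
The glass mass, total less LOI, = 163.9 − 24.76 = 139.1 pbw (the oxide masses sum to this)
wt %: oxide over glass, times 100

Glass mass = 139.1 pbw (batch 163.9 − LOI 24.76).
Composition: BaO 5.142%, Li2O 3.643%, Al2O3 26.33%, SiO2 53.79%, CaO 11.10%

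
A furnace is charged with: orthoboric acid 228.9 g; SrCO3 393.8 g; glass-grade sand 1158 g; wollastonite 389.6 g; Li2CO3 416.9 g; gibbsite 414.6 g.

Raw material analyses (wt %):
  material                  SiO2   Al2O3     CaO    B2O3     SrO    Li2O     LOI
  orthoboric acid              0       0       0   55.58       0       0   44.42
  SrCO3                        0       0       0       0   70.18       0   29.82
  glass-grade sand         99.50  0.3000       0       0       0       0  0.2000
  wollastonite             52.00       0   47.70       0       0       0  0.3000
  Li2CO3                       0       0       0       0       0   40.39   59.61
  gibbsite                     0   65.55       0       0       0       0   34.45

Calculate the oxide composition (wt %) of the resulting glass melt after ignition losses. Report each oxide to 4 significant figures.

Glass mass = 2388 g (batch 3002 − LOI 613.9).
Composition: SiO2 56.74%, Al2O3 11.53%, CaO 7.783%, B2O3 5.328%, SrO 11.57%, Li2O 7.052%

Every computation maintains full precision through the solve; intermediates are shown with 4-significant-digit rounding in the working. A single rounding produces each reported value; the derived quantities are recomputed from the batch weights at 2388 g of glass at exact precision (the totals, ignition loss, glass mass, the six compositions, yield) as they appear in the problem or the answer.
Oxide masses out of the charge:
  SiO2: 1158·0.9950 + 389.6·0.5200 = 1355 g
  Al2O3: 1158·0.003000 + 414.6·0.6555 = 275.2 g
  CaO: 389.6·0.4770 = 185.8 g
  B2O3: 228.9·0.5558 = 127.2 g
  SrO: 393.8·0.7018 = 276.4 g
  Li2O: 416.9·0.4039 = 168.4 g
LOI: 228.9·0.4442 + 393.8·0.2982 + 1158·0.002000 + 389.6·0.003000 + 416.9·0.5961 + 414.6·0.3445 = 613.9 g
Glass = total batch minus LOI = 3002 − 613.9 = 2388 g (= Σ oxide masses)
wt %: oxide over glass, times 100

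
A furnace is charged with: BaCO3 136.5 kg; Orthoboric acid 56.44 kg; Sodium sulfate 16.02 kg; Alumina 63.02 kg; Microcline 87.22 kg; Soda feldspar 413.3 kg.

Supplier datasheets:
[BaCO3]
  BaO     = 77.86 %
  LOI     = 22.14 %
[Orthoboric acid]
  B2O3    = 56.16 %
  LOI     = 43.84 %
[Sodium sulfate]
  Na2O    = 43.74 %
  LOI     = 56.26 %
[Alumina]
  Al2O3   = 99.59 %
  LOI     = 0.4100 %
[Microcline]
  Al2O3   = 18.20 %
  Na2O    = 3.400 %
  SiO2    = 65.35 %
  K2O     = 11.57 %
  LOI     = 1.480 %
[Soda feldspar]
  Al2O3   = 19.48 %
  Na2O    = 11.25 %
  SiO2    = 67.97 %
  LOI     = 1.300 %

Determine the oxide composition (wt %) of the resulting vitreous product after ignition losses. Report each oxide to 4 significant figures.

All internal work carries full precision end to end; mid-chain values are displayed rounded to 4 significant digits across the worked steps. Exactly one rounding lands on every reported number. The derived quantities are computed starting from the weights for 701.6 kg of glass at full float precision (the six compositions, LOI, totals, glass mass, yield) as quoted within the question or the answer.
Oxide-by-oxide delivered mass:
  B2O3: 56.44·0.5616 = 31.70 kg
  Al2O3: 63.02·0.9959 + 87.22·0.1820 + 413.3·0.1948 = 159.1 kg
  BaO: 136.5·0.7786 = 106.3 kg
  Na2O: 16.02·0.4374 + 87.22·0.03400 + 413.3·0.1125 = 56.47 kg
  SiO2: 87.22·0.6535 + 413.3·0.6797 = 337.9 kg
  K2O: 87.22·0.1157 = 10.09 kg
LOI: 136.5·0.2214 + 56.44·0.4384 + 16.02·0.5626 + 63.02·0.004100 + 87.22·0.01480 + 413.3·0.01300 = 70.90 kg
Glass = total batch minus LOI = 772.5 − 70.90 = 701.6 kg (consistent with Σ oxide mass)
each oxide over glass, ×100, is wt %

Glass mass = 701.6 kg (batch 772.5 − LOI 70.90).
Composition: B2O3 4.518%, Al2O3 22.68%, BaO 15.15%, Na2O 8.049%, SiO2 48.16%, K2O 1.438%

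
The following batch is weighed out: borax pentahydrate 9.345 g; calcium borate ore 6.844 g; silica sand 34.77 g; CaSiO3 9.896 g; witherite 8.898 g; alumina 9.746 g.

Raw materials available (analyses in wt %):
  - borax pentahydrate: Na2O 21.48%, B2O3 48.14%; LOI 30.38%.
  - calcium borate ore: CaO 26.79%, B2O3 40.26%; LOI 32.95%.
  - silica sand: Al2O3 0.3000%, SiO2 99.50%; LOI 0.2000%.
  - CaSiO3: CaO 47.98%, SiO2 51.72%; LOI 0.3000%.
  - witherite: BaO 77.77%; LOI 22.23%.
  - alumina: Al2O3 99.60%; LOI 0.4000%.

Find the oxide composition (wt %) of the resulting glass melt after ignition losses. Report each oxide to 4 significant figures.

The whole derivation maintains full float precision through the solve. Values along the way appear with 4-significant-figure rounding within the worked lines; exactly one rounding lands on each reported figure; all derived quantities, including the totals, six oxide percentages, glass mass, LOI, yield, are rebuilt using the weight values at 72.29 g of glass in exact precision, exactly as printed in problem or answer.
Oxide-by-oxide delivered mass:
  Na2O: 9.345·0.2148 = 2.007 g
  CaO: 6.844·0.2679 + 9.896·0.4798 = 6.582 g
  Al2O3: 34.77·0.003000 + 9.746·0.9960 = 9.811 g
  BaO: 8.898·0.7777 = 6.920 g
  SiO2: 34.77·0.9950 + 9.896·0.5172 = 39.71 g
  B2O3: 9.345·0.4814 + 6.844·0.4026 = 7.254 g
LOI: 9.345·0.3038 + 6.844·0.3295 + 34.77·0.002000 + 9.896·0.003000 + 8.898·0.2223 + 9.746·0.004000 = 7.210 g
Resulting glass, batch − LOI: 79.50 − 7.210 = 72.29 g (matching Σ of the oxides)
wt % = oxide mass / glass mass × 100

Glass mass = 72.29 g (batch 79.50 − LOI 7.210).
Composition: Na2O 2.777%, CaO 9.105%, Al2O3 13.57%, BaO 9.573%, SiO2 54.94%, B2O3 10.03%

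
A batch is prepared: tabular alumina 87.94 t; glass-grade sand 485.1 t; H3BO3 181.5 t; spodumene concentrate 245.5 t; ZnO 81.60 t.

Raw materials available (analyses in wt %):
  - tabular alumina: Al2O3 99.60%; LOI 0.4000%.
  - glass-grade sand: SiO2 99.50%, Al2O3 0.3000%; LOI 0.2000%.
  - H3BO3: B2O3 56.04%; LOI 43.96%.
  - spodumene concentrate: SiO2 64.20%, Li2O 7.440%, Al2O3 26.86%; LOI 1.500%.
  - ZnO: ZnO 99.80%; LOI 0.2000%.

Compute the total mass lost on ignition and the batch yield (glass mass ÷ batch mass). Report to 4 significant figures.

The intermediate values appear (rounded to four significant figures) within the worked lines. Each numeric step carries exact precision from start to finish. A single rounding completes each reported figure — derived quantities are computed from the weighed amounts per 996.7 t of glass at full precision (LOI, five oxide percentages, yield, totals, net glass mass) exactly as shown in the question or the answer.
Per-material ignition loss:
  tabular alumina: 87.94 × 0.004000 = 0.3518 t
  glass-grade sand: 485.1 × 0.002000 = 0.9702 t
  H3BO3: 181.5 × 0.4396 = 79.79 t
  spodumene concentrate: 245.5 × 0.01500 = 3.682 t
  ZnO: 81.60 × 0.002000 = 0.1632 t
Total LOI = 84.96 t
Glass = batch − LOI = 1082 − 84.96 = 996.7 t

LOI loss = 84.96 t; glass = 996.7 t; yield = 92.15%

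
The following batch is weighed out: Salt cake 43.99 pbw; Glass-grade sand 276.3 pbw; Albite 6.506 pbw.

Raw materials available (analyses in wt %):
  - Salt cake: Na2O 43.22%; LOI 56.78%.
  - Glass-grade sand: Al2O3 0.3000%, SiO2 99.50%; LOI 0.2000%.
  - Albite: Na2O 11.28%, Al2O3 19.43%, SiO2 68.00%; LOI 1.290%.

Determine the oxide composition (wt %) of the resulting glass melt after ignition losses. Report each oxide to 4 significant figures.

Glass mass = 301.2 pbw (batch 326.8 − LOI 25.61).
Composition: Na2O 6.556%, Al2O3 0.6949%, SiO2 92.75%

Intermediates appear, rounded to four significant figures, at each printed step. Every computation runs at full float precision all the way through; a single rounding yields every reported result; derived quantities are re-derived starting from the weights per 301.2 pbw of glass at full precision (net glass mass, three oxide percentages, totals, the yield, LOI) as given in the question or the answer.
What the batch supplies per oxide:
  Na2O: 43.99·0.4322 + 6.506·0.1128 = 19.75 pbw
  Al2O3: 276.3·0.003000 + 6.506·0.1943 = 2.093 pbw
  SiO2: 276.3·0.9950 + 6.506·0.6800 = 279.3 pbw
LOI: 43.99·0.5678 + 276.3·0.002000 + 6.506·0.01290 = 25.61 pbw
batch − LOI leaves glass = 326.8 − 25.61 = 301.2 pbw (= the summed oxide contributions)
each oxide over glass, ×100, is wt %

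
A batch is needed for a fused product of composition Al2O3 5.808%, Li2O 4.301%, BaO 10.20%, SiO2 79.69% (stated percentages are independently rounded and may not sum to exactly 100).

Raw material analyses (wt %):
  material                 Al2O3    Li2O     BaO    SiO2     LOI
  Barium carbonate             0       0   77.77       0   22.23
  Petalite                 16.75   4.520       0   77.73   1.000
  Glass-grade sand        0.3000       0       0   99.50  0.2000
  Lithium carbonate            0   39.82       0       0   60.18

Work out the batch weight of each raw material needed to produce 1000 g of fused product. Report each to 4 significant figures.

Batch per 1000 g fused product:
  Barium carbonate: 131.2 g
  Petalite: 337.1 g
  Glass-grade sand: 537.5 g
  Lithium carbonate: 69.74 g
Total batch = 1076 g; LOI loss = 75.58 g; yield = 92.97%

Each numeric step keeps full float precision end to end. In-progress results appear (rounded to four significant figures) as written; each reported figure is rounded once only — derived quantities are rebuilt at full precision (yield, totals, glass mass, the four compositions, ignition loss) from the weighed amounts at 1000 g of glass, precisely as stated by the question or the answer.
Per-oxide target masses for 1000 g fused product:
  Al2O3: 5.808% × 1000 = 58.08 g
  Li2O: 4.301% × 1000 = 43.01 g
  BaO: 10.20% × 1000 = 102.0 g
  SiO2: 79.69% × 1000 = 796.9 g
Per-oxide balance check with the batch weights as given, under the basis named above (each sum matches its target mass within answer rounding):
  Al2O3: 337.1·0.1675 + 537.5·0.003000 = 58.08 g (target 58.08 g)
  Li2O: 337.1·0.04520 + 69.74·0.3982 = 43.01 g (target 43.01 g)
  BaO: 131.2·0.7777 = 102.0 g (target 102.0 g)
  SiO2: 337.1·0.7773 + 537.5·0.9950 = 796.8 g (target 796.9 g)
Mass balance on the glass: total charge less LOI = 1000 g (targets for the oxides total 1000 g; with the basis standing at 1000 g — a pure rounding effect).
Adding the batch up: Σ batch = 1076 g; the LOI term Σ batch·LOI equals 75.58 g; the yield ratio, glass ÷ batch: 92.97%.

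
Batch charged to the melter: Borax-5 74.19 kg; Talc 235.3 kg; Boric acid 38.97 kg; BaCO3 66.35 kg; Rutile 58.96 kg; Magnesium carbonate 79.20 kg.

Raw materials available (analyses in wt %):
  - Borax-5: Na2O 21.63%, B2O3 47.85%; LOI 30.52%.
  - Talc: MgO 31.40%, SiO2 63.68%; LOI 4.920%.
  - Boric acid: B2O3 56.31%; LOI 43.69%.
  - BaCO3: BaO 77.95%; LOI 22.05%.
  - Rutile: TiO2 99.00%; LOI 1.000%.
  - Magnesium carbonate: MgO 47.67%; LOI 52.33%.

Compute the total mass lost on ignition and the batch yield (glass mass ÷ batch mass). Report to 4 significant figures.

LOI loss = 107.9 kg; glass = 445.1 kg; yield = 80.49%

Working values are displayed (rounded to 4 significant figures) within the worked lines — every computation keeps full float precision throughout — a single rounding yields every reported number. Derived quantities are re-derived at exact precision (totals, the yield, glass mass, the six compositions, LOI) using the weight values per 445.1 kg of glass, exactly as printed in the problem or answer text.
Loss on ignition, line by line:
  Borax-5: 74.19 × 0.3052 = 22.64 kg
  Talc: 235.3 × 0.04920 = 11.58 kg
  Boric acid: 38.97 × 0.4369 = 17.03 kg
  BaCO3: 66.35 × 0.2205 = 14.63 kg
  Rutile: 58.96 × 0.01000 = 0.5896 kg
  Magnesium carbonate: 79.20 × 0.5233 = 41.45 kg
Total LOI = 107.9 kg
Glass = batch − LOI = 553.0 − 107.9 = 445.1 kg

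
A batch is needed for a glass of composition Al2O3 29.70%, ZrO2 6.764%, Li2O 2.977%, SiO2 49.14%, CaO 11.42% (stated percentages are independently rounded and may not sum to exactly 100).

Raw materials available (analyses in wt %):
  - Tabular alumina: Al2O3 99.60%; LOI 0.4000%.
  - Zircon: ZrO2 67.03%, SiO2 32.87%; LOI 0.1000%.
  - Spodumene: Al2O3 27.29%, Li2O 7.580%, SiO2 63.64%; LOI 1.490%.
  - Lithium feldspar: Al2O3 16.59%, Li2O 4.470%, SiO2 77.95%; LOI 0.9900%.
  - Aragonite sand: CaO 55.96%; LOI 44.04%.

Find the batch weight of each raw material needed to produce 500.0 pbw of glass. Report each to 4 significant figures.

Mid-chain values are printed, with 4-significant-figure rounding, in the printout — the working math carries exact precision all the way through — every reported figure is rounded once only — the derived quantities are re-derived in full precision (totals, yield, glass mass, five oxide percentages, LOI) from the weighed amounts for 500.0 pbw of glass as written in either problem or answer.
Oxide-by-oxide targets in 500.0 pbw glass:
  Al2O3: 29.70% × 500.0 = 148.5 pbw
  ZrO2: 6.764% × 500.0 = 33.82 pbw
  Li2O: 2.977% × 500.0 = 14.88 pbw
  SiO2: 49.14% × 500.0 = 245.7 pbw
  CaO: 11.42% × 500.0 = 57.10 pbw
Checking each oxide sum using the reported weights, at the basis given (target by target, the sums agree within answer rounding):
  Al2O3: 94.01·0.9960 + 44.43·0.2729 + 257.6·0.1659 = 148.5 pbw (target 148.5 pbw)
  ZrO2: 50.46·0.6703 = 33.82 pbw (target 33.82 pbw)
  Li2O: 44.43·0.07580 + 257.6·0.04470 = 14.88 pbw (target 14.88 pbw)
  SiO2: 50.46·0.3287 + 44.43·0.6364 + 257.6·0.7795 = 245.7 pbw (target 245.7 pbw)
  CaO: 102.0·0.5596 = 57.08 pbw (target 57.10 pbw)
Glass-mass bookkeeping: batch Σ − ignition loss = 499.9 pbw (the targets, summed, come to 500.0 pbw; the stated basis being 500.0 pbw — differing by rounding only).
Total batch = Σ batch = 548.5 pbw; ignition loss, Σ(batch × LOI) = 48.56 pbw; glass ÷ batch gives a yield of 91.15%.

Batch per 500.0 pbw glass:
  Tabular alumina: 94.01 pbw
  Zircon: 50.46 pbw
  Spodumene: 44.43 pbw
  Lithium feldspar: 257.6 pbw
  Aragonite sand: 102.0 pbw
Total batch = 548.5 pbw; LOI loss = 48.56 pbw; yield = 91.15%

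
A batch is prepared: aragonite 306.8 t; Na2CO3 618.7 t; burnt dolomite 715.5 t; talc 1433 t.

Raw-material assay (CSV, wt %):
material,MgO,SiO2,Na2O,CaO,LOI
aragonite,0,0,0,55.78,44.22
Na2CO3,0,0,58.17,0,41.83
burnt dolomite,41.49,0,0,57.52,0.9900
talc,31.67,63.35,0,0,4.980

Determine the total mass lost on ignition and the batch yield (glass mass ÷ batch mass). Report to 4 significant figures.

LOI loss = 472.9 t; glass = 2601 t; yield = 84.62%

All arithmetic runs at exact precision all the way through — the intermediate values are shown (rounded to 4 significant digits) in the working. Every reported number takes a single rounding. Derived quantities (the totals, yield, four oxide percentages, net glass mass, LOI) are computed from the batch weights at 2601 t of glass at full precision as quoted within question or answer.
LOI of each material in turn:
  aragonite: 306.8 × 0.4422 = 135.7 t
  Na2CO3: 618.7 × 0.4183 = 258.8 t
  burnt dolomite: 715.5 × 0.009900 = 7.083 t
  talc: 1433 × 0.04980 = 71.36 t
Total LOI = 472.9 t
Glass = batch − LOI = 3074 − 472.9 = 2601 t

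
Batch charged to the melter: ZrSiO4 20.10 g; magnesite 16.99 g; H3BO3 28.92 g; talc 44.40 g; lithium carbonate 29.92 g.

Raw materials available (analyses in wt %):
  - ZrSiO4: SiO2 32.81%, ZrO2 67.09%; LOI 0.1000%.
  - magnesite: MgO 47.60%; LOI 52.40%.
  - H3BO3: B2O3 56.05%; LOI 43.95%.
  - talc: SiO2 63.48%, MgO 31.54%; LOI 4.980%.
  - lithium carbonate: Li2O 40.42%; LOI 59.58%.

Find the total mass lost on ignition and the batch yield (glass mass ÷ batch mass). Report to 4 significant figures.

Values along the way are shown rounded to four significant digits across the worked steps — full float precision is kept through every step. Every reported result takes a single rounding. The derived quantities (the yield, totals, ignition loss, net glass mass, the five compositions) are recomputed at exact precision starting from the weights for 98.66 g of glass as quoted within the problem or answer text.
Each material's LOI contribution:
  ZrSiO4: 20.10 × 0.001000 = 0.02010 g
  magnesite: 16.99 × 0.5240 = 8.903 g
  H3BO3: 28.92 × 0.4395 = 12.71 g
  talc: 44.40 × 0.04980 = 2.211 g
  lithium carbonate: 29.92 × 0.5958 = 17.83 g
Total LOI = 41.67 g
Glass = batch − LOI = 140.3 − 41.67 = 98.66 g

LOI loss = 41.67 g; glass = 98.66 g; yield = 70.31%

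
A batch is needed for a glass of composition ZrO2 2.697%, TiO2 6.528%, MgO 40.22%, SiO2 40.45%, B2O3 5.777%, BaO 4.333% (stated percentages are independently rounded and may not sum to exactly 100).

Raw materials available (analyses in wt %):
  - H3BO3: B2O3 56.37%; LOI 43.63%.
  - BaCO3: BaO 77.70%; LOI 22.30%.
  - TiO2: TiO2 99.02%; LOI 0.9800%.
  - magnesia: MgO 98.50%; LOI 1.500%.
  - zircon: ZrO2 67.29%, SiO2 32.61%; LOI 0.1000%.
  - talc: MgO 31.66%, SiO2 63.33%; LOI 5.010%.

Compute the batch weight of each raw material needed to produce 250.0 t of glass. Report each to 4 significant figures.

Values along the way are displayed, with 4-significant-figure rounding, within the worked lines. All internal work keeps exact precision in every operation; every reported result is rounded just once; derived quantities (yield, glass mass, ignition loss, six oxide percentages, totals) are rebuilt at exact precision from the batch weights per 250.0 t of glass exactly as printed in the problem or the answer.
Target oxide masses per 250.0 t glass:
  ZrO2: 2.697% × 250.0 = 6.742 t
  TiO2: 6.528% × 250.0 = 16.32 t
  MgO: 40.22% × 250.0 = 100.6 t
  SiO2: 40.45% × 250.0 = 101.1 t
  B2O3: 5.777% × 250.0 = 14.44 t
  BaO: 4.333% × 250.0 = 10.83 t
Checking each oxide sum per the reported batch figures, for the quoted basis mass (oxide sums agree with the targets up to rounding of the answer):
  ZrO2: 10.02·0.6729 = 6.742 t (target 6.742 t)
  TiO2: 16.48·0.9902 = 16.32 t (target 16.32 t)
  MgO: 52.42·0.9850 + 154.5·0.3166 = 100.5 t (target 100.6 t)
  SiO2: 10.02·0.3261 + 154.5·0.6333 = 101.1 t (target 101.1 t)
  B2O3: 25.62·0.5637 = 14.44 t (target 14.44 t)
  BaO: 13.94·0.7770 = 10.83 t (target 10.83 t)
Glass-mass closure: whole batch net of LOI = 250.0 t (the targets, summed, come to 250.0 t; versus the stated basis of 250.0 t — a pure rounding effect).
Summing the batch: Σ batch = 273.0 t; LOI loss = Σ batch·LOI = 22.98 t; the yield ratio, glass ÷ batch: 91.58%.

Batch per 250.0 t glass:
  H3BO3: 25.62 t
  BaCO3: 13.94 t
  TiO2: 16.48 t
  magnesia: 52.42 t
  zircon: 10.02 t
  talc: 154.5 t
Total batch = 273.0 t; LOI loss = 22.98 t; yield = 91.58%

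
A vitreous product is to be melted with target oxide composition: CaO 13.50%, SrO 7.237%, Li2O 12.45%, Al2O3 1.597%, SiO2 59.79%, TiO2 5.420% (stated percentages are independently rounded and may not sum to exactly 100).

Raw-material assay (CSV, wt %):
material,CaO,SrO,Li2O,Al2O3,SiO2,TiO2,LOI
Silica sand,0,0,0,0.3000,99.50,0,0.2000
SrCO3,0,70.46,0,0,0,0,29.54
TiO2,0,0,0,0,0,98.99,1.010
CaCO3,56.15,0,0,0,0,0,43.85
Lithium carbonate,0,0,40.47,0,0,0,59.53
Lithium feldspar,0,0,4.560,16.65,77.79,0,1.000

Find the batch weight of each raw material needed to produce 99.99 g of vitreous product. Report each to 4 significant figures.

Batch per 99.99 g vitreous product:
  Silica sand: 53.34 g
  SrCO3: 10.27 g
  TiO2: 5.475 g
  CaCO3: 24.04 g
  Lithium carbonate: 29.79 g
  Lithium feldspar: 8.630 g
Total batch = 131.5 g; LOI loss = 31.56 g; yield = 76.01%

All arithmetic holds full float precision throughout. Intermediates appear rounded to four significant digits at each printed step. Exactly one rounding goes into each reported number; the derived quantities (yield, the totals, LOI, the six compositions, net glass mass) are recomputed at exact precision using the weight values per 99.99 g of glass exactly as shown in the problem or answer text.
Per-oxide target masses for 99.99 g vitreous product:
  CaO: 13.50% × 99.99 = 13.50 g
  SrO: 7.237% × 99.99 = 7.236 g
  Li2O: 12.45% × 99.99 = 12.45 g
  Al2O3: 1.597% × 99.99 = 1.597 g
  SiO2: 59.79% × 99.99 = 59.78 g
  TiO2: 5.420% × 99.99 = 5.419 g
Per-oxide balance check working from each reported weight, per the basis as stated (sums match the target masses net of answer rounding effects):
  CaO: 24.04·0.5615 = 13.50 g (target 13.50 g)
  SrO: 10.27·0.7046 = 7.236 g (target 7.236 g)
  Li2O: 29.79·0.4047 + 8.630·0.04560 = 12.45 g (target 12.45 g)
  Al2O3: 53.34·0.003000 + 8.630·0.1665 = 1.597 g (target 1.597 g)
  SiO2: 53.34·0.9950 + 8.630·0.7779 = 59.79 g (target 59.78 g)
  TiO2: 5.475·0.9899 = 5.420 g (target 5.419 g)
Glass mass check: total batch − LOI = 99.99 g (the Σ of target masses is 99.98 g; basis as stated: 99.99 g — a pure rounding effect).
Whole-batch sum: Σ batch = 131.5 g; LOI loss = Σ batch·LOI = 31.56 g; yield, glass over the total, = 76.01%.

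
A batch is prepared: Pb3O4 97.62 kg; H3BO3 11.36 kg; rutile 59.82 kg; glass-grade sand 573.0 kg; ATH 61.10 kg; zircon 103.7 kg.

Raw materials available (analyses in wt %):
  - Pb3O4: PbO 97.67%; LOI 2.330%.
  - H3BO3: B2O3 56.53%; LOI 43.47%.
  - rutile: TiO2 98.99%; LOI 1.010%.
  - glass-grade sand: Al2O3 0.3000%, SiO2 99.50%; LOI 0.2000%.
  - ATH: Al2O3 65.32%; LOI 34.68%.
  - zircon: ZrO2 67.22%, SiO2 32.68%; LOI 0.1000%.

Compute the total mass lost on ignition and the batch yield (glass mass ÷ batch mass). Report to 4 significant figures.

Mid-chain values are printed with 4-significant-figure rounding at each printed step. Every computation maintains full precision through every step; every reported figure is rounded exactly once — all derived quantities, including the six compositions, totals, yield, net glass mass, LOI, are re-derived from the batch weights for 876.3 kg of glass in full float precision as quoted within the problem or answer text.
Loss on ignition, line by line:
  Pb3O4: 97.62 × 0.02330 = 2.275 kg
  H3BO3: 11.36 × 0.4347 = 4.938 kg
  rutile: 59.82 × 0.01010 = 0.6042 kg
  glass-grade sand: 573.0 × 0.002000 = 1.146 kg
  ATH: 61.10 × 0.3468 = 21.19 kg
  zircon: 103.7 × 0.001000 = 0.1037 kg
Total LOI = 30.26 kg
Glass = batch − LOI = 906.6 − 30.26 = 876.3 kg

LOI loss = 30.26 kg; glass = 876.3 kg; yield = 96.66%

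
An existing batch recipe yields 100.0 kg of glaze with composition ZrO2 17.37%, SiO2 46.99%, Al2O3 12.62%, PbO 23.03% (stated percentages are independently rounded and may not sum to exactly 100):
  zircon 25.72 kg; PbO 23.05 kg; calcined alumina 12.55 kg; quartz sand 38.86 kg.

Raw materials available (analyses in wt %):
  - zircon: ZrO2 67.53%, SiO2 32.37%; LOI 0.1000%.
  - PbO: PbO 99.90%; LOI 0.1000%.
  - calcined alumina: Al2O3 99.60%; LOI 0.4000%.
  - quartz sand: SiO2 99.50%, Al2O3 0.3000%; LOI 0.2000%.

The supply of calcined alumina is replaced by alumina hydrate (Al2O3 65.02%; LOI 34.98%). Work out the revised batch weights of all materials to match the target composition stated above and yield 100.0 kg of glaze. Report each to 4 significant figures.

Revised batch per 100.0 kg glaze:
  zircon: 25.72 kg
  PbO: 23.05 kg
  alumina hydrate: 19.23 kg
  quartz sand: 38.86 kg
Total batch = 106.9 kg; LOI loss = 6.853 kg

Values along the way are shown, rounded to 4 significant figures, on the page. Each numeric step runs at full precision at each step; every reported figure is rounded a single time. Derived quantities, which include totals, net glass mass, yield, LOI, the four compositions, are recomputed at full float precision, as written in question or answer, using the weight values per 100.0 kg of glass.
The oxide mass targets at 100.0 kg glaze:
  ZrO2: 17.37% × 100.0 = 17.37 kg
  SiO2: 46.99% × 100.0 = 46.99 kg
  Al2O3: 12.62% × 100.0 = 12.62 kg
  PbO: 23.03% × 100.0 = 23.03 kg
Verifying the oxide balance per the reported batch figures, under the basis named above (summed amounts equal target values once rounding is allowed for):
  ZrO2: 25.72·0.6753 = 17.37 kg (target 17.37 kg)
  SiO2: 25.72·0.3237 + 38.86·0.9950 = 46.99 kg (target 46.99 kg)
  Al2O3: 19.23·0.6502 + 38.86·0.003000 = 12.62 kg (target 12.62 kg)
  PbO: 23.05·0.9990 = 23.03 kg (target 23.03 kg)
Glass mass check: net batch after ignition = 100.0 kg (oxide target masses add up to 100.0 kg; versus the stated basis of 100.0 kg — differing by rounding only).
Batch grand total — Σ batch = 106.9 kg; the LOI term Σ batch·LOI equals 6.853 kg; yield = glass ÷ total batch = 93.59%.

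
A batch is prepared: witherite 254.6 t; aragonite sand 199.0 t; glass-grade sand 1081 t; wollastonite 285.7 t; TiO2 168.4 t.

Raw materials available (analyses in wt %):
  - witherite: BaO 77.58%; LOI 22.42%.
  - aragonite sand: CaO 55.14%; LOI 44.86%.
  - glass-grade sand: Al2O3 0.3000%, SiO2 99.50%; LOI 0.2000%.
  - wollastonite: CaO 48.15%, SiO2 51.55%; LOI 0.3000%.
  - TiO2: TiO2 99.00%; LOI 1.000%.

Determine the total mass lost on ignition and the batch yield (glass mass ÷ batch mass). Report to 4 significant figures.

Mid-chain values are displayed rounded to 4 significant figures as written. Every computation keeps full float precision throughout. Every reported number is rounded only once; the derived quantities are recomputed at full precision (the five compositions, LOI, the yield, net glass mass, the totals) using the weight values per 1838 t of glass exactly as shown in the question or the answer.
Ignition loss by material:
  witherite: 254.6 × 0.2242 = 57.08 t
  aragonite sand: 199.0 × 0.4486 = 89.27 t
  glass-grade sand: 1081 × 0.002000 = 2.162 t
  wollastonite: 285.7 × 0.003000 = 0.8571 t
  TiO2: 168.4 × 0.01000 = 1.684 t
Total LOI = 151.1 t
Glass = batch − LOI = 1989 − 151.1 = 1838 t

LOI loss = 151.1 t; glass = 1838 t; yield = 92.40%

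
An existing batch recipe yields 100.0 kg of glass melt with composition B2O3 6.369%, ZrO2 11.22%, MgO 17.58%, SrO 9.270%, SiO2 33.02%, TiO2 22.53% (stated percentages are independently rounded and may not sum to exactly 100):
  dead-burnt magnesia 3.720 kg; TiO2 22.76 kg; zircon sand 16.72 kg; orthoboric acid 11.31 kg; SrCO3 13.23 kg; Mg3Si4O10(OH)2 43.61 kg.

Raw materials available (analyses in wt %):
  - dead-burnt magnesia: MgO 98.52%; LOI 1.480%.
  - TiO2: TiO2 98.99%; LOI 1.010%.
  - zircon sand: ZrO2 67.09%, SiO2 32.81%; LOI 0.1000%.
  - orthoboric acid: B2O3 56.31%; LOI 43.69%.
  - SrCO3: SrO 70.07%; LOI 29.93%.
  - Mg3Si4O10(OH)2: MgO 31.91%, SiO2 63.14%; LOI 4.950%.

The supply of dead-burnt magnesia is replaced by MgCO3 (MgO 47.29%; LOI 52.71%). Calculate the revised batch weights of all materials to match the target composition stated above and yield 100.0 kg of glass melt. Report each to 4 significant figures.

Intermediates appear (rounded to four significant digits) alongside each step; each numeric step keeps full float precision through the solve — a single rounding finalizes each reported figure. Derived quantities are computed using the weight values on 100.0 kg of glass at full float precision (net glass mass, yield, LOI, totals, six oxide percentages), as set out in either problem or answer.
Target masses of each oxide per 100.0 kg glass melt:
  B2O3: 6.369% × 100.0 = 6.369 kg
  ZrO2: 11.22% × 100.0 = 11.22 kg
  MgO: 17.58% × 100.0 = 17.58 kg
  SrO: 9.270% × 100.0 = 9.270 kg
  SiO2: 33.02% × 100.0 = 33.02 kg
  TiO2: 22.53% × 100.0 = 22.53 kg
Sums-versus-targets review working from each reported weight, on the stated basis (oxide sums agree with the targets up to rounding of the answer):
  B2O3: 11.31·0.5631 = 6.369 kg (target 6.369 kg)
  ZrO2: 16.72·0.6709 = 11.22 kg (target 11.22 kg)
  MgO: 7.751·0.4729 + 43.61·0.3191 = 17.58 kg (target 17.58 kg)
  SrO: 13.23·0.7007 = 9.270 kg (target 9.270 kg)
  SiO2: 16.72·0.3281 + 43.61·0.6314 = 33.02 kg (target 33.02 kg)
  TiO2: 22.76·0.9899 = 22.53 kg (target 22.53 kg)
Glass-mass bookkeeping: batch total minus LOI = 99.99 kg (oxide target masses add up to 99.99 kg; stated basis 100.0 kg — rounding explains the deltas).
Batch grand total — Σ batch = 115.4 kg; LOI loss = Σ batch·LOI = 15.39 kg; yield, glass over the total, = 86.66%.

Revised batch per 100.0 kg glass melt:
  MgCO3: 7.751 kg
  TiO2: 22.76 kg
  zircon sand: 16.72 kg
  orthoboric acid: 11.31 kg
  SrCO3: 13.23 kg
  Mg3Si4O10(OH)2: 43.61 kg
Total batch = 115.4 kg; LOI loss = 15.39 kg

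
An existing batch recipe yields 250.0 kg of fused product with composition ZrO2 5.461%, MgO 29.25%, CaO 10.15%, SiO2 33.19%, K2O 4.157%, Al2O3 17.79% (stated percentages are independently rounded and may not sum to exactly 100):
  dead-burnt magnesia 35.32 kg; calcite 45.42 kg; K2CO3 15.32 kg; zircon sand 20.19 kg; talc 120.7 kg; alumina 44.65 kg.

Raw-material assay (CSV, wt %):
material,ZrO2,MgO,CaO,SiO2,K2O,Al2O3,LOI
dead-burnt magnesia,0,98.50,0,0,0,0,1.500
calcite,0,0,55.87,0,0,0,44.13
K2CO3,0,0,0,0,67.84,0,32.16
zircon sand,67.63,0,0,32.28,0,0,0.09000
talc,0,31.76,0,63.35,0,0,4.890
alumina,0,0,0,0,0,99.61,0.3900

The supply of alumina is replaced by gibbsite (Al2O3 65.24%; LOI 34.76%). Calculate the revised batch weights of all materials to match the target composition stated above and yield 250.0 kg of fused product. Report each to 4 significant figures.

All internal work maintains exact precision in all steps. Mid-chain values are displayed (rounded to four significant figures) in the working; every reported number undergoes a single rounding. The derived quantities (totals, glass mass, yield, LOI, six oxide percentages) are carried from the batch weights on 250.0 kg of glass in full float precision, as given in either problem or answer.
The oxide mass targets at 250.0 kg fused product:
  ZrO2: 5.461% × 250.0 = 13.65 kg
  MgO: 29.25% × 250.0 = 73.12 kg
  CaO: 10.15% × 250.0 = 25.38 kg
  SiO2: 33.19% × 250.0 = 82.98 kg
  K2O: 4.157% × 250.0 = 10.39 kg
  Al2O3: 17.79% × 250.0 = 44.48 kg
Checking each oxide sum working from each reported weight, for the quoted basis mass (every target is met by its sum given rounding of the digits):
  ZrO2: 20.19·0.6763 = 13.65 kg (target 13.65 kg)
  MgO: 35.32·0.9850 + 120.7·0.3176 = 73.12 kg (target 73.12 kg)
  CaO: 45.42·0.5587 = 25.38 kg (target 25.38 kg)
  SiO2: 20.19·0.3228 + 120.7·0.6335 = 82.98 kg (target 82.98 kg)
  K2O: 15.32·0.6784 = 10.39 kg (target 10.39 kg)
  Al2O3: 68.17·0.6524 = 44.47 kg (target 44.48 kg)
Glass-mass closure: net batch after ignition = 250.0 kg (the targets, summed, come to 250.0 kg; basis as stated: 250.0 kg — rounding explains the deltas).
Adding the batch up: Σ batch = 305.1 kg; the LOI term Σ batch·LOI equals 55.12 kg; yield: glass divided by total = 81.94%.

Revised batch per 250.0 kg fused product:
  dead-burnt magnesia: 35.32 kg
  calcite: 45.42 kg
  K2CO3: 15.32 kg
  zircon sand: 20.19 kg
  talc: 120.7 kg
  gibbsite: 68.17 kg
Total batch = 305.1 kg; LOI loss = 55.12 kg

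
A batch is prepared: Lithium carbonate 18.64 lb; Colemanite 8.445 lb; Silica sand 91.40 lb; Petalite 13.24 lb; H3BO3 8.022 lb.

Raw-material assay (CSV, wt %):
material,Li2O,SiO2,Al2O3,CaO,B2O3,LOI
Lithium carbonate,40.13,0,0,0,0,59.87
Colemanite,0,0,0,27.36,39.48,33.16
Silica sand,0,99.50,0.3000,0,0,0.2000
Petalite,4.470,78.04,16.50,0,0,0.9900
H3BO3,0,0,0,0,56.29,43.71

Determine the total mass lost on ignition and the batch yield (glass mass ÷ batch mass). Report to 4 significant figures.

All arithmetic holds full float precision through the solve — values along the way are printed rounded off to 4 significant figures when written out; every reported result undergoes a single rounding; all derived quantities (net glass mass, the totals, LOI, five oxide percentages, yield) are rebuilt starting from the weights at 122.0 lb of glass at full precision exactly as printed in problem or answer.
Each material's LOI contribution:
  Lithium carbonate: 18.64 × 0.5987 = 11.16 lb
  Colemanite: 8.445 × 0.3316 = 2.800 lb
  Silica sand: 91.40 × 0.002000 = 0.1828 lb
  Petalite: 13.24 × 0.009900 = 0.1311 lb
  H3BO3: 8.022 × 0.4371 = 3.506 lb
Total LOI = 17.78 lb
Glass = batch − LOI = 139.7 − 17.78 = 122.0 lb

LOI loss = 17.78 lb; glass = 122.0 lb; yield = 87.28%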